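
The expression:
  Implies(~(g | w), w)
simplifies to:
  g | w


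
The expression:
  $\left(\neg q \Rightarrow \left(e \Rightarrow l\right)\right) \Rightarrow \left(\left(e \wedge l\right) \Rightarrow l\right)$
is always true.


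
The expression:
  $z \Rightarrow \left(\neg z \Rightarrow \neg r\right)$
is always true.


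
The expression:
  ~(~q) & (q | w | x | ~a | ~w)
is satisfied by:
  {q: True}


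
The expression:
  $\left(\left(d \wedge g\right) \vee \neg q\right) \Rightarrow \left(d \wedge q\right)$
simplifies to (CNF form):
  $q$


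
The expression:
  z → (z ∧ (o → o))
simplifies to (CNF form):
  True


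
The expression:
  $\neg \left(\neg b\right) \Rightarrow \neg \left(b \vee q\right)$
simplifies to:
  $\neg b$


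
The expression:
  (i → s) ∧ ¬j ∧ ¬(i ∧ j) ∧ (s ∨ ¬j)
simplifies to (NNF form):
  ¬j ∧ (s ∨ ¬i)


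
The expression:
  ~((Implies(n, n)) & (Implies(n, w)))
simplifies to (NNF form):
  n & ~w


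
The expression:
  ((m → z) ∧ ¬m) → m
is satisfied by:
  {m: True}


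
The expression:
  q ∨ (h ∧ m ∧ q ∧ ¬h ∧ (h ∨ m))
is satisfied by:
  {q: True}


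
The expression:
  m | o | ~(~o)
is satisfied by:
  {o: True, m: True}
  {o: True, m: False}
  {m: True, o: False}


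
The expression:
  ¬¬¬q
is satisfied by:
  {q: False}


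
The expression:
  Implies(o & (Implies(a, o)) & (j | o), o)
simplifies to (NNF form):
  True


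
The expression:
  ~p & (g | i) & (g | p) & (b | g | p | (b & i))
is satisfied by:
  {g: True, p: False}


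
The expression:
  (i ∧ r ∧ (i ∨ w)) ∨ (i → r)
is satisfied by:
  {r: True, i: False}
  {i: False, r: False}
  {i: True, r: True}


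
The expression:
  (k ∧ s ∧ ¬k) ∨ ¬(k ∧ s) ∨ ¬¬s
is always true.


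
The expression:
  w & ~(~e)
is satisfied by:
  {e: True, w: True}


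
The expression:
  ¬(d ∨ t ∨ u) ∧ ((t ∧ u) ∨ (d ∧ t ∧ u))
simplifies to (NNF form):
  False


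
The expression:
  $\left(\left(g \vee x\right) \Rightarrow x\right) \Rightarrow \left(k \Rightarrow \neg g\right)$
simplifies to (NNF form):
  $\neg g \vee \neg k \vee \neg x$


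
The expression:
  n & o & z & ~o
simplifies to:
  False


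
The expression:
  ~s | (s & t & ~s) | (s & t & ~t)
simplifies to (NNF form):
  ~s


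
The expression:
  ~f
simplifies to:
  ~f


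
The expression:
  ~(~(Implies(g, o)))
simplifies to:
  o | ~g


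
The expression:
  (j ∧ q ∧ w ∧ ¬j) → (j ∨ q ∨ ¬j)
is always true.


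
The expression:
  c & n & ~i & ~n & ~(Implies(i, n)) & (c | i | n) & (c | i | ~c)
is never true.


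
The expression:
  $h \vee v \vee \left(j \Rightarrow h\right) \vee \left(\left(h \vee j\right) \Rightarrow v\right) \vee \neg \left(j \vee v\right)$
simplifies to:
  $h \vee v \vee \neg j$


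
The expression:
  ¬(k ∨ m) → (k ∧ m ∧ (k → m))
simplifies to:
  k ∨ m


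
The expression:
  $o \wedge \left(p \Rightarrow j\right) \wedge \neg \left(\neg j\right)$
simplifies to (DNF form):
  $j \wedge o$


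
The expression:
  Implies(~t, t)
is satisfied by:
  {t: True}


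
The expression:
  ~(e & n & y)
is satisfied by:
  {e: False, y: False, n: False}
  {n: True, e: False, y: False}
  {y: True, e: False, n: False}
  {n: True, y: True, e: False}
  {e: True, n: False, y: False}
  {n: True, e: True, y: False}
  {y: True, e: True, n: False}


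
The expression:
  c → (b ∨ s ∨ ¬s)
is always true.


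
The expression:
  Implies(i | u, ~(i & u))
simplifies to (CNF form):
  ~i | ~u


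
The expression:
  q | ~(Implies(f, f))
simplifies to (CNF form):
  q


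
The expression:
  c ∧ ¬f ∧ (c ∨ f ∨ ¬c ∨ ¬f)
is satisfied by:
  {c: True, f: False}


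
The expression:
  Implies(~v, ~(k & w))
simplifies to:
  v | ~k | ~w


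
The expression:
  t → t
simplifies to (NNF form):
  True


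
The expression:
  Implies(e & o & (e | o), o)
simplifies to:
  True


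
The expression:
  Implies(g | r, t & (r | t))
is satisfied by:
  {t: True, g: False, r: False}
  {r: True, t: True, g: False}
  {t: True, g: True, r: False}
  {r: True, t: True, g: True}
  {r: False, g: False, t: False}


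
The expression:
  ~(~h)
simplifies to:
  h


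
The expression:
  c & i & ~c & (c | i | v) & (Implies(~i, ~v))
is never true.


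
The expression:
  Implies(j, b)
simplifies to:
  b | ~j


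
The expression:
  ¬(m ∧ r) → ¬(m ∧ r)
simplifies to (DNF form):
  True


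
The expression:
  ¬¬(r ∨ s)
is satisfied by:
  {r: True, s: True}
  {r: True, s: False}
  {s: True, r: False}


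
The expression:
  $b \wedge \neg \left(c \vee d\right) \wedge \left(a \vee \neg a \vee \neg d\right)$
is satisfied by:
  {b: True, d: False, c: False}


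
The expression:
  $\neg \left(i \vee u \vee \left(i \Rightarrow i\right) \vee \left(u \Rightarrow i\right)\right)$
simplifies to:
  $\text{False}$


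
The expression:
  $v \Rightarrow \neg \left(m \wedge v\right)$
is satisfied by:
  {m: False, v: False}
  {v: True, m: False}
  {m: True, v: False}


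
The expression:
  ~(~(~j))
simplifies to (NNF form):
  ~j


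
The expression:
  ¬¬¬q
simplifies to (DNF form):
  ¬q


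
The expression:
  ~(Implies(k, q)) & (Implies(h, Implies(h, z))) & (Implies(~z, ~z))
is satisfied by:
  {k: True, z: True, q: False, h: False}
  {k: True, q: False, h: False, z: False}
  {k: True, z: True, h: True, q: False}


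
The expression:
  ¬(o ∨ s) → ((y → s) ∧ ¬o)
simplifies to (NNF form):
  o ∨ s ∨ ¬y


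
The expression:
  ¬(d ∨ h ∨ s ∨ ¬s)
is never true.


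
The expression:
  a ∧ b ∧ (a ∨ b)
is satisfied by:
  {a: True, b: True}


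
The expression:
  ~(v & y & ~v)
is always true.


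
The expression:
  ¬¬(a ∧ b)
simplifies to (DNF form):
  a ∧ b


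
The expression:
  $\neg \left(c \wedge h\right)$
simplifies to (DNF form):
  $\neg c \vee \neg h$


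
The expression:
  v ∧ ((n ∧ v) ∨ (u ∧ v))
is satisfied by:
  {n: True, u: True, v: True}
  {n: True, v: True, u: False}
  {u: True, v: True, n: False}


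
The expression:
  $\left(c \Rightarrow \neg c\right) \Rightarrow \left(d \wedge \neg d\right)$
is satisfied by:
  {c: True}


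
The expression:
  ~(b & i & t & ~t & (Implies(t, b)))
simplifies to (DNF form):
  True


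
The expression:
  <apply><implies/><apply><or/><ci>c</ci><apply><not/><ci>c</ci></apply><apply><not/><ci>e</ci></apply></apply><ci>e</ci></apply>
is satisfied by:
  {e: True}


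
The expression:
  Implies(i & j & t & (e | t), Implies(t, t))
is always true.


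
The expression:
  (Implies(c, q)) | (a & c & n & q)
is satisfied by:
  {q: True, c: False}
  {c: False, q: False}
  {c: True, q: True}


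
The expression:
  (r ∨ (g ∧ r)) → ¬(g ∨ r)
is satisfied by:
  {r: False}


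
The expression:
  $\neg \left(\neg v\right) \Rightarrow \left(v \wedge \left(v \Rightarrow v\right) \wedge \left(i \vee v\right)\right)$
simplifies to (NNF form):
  $\text{True}$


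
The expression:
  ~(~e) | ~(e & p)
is always true.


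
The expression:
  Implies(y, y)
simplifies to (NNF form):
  True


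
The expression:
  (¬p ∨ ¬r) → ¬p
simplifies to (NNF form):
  r ∨ ¬p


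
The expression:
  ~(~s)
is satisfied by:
  {s: True}


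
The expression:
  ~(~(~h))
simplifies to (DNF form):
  ~h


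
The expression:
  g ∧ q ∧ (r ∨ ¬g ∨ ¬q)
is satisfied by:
  {r: True, g: True, q: True}


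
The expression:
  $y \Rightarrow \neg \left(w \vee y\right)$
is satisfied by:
  {y: False}


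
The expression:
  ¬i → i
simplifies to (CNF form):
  i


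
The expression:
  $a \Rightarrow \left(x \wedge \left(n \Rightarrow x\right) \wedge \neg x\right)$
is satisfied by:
  {a: False}


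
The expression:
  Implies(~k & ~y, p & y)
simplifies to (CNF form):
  k | y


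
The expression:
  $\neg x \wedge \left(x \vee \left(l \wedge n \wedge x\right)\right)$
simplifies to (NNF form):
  $\text{False}$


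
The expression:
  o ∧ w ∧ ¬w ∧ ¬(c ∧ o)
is never true.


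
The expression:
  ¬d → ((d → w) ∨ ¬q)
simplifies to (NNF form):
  True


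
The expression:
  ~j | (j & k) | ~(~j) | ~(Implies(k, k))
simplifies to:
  True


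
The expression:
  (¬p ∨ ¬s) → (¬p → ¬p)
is always true.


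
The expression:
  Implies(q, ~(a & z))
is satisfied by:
  {q: False, z: False, a: False}
  {a: True, q: False, z: False}
  {z: True, q: False, a: False}
  {a: True, z: True, q: False}
  {q: True, a: False, z: False}
  {a: True, q: True, z: False}
  {z: True, q: True, a: False}


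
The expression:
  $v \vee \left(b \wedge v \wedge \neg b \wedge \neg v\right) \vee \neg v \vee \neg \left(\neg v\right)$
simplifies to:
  $\text{True}$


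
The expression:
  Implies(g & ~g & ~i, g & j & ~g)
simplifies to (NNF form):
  True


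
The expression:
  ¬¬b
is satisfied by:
  {b: True}


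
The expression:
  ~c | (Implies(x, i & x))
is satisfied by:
  {i: True, c: False, x: False}
  {c: False, x: False, i: False}
  {i: True, x: True, c: False}
  {x: True, c: False, i: False}
  {i: True, c: True, x: False}
  {c: True, i: False, x: False}
  {i: True, x: True, c: True}


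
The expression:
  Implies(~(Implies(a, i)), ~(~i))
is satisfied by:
  {i: True, a: False}
  {a: False, i: False}
  {a: True, i: True}


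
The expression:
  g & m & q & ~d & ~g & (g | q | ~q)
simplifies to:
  False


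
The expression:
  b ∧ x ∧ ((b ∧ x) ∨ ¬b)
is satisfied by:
  {b: True, x: True}


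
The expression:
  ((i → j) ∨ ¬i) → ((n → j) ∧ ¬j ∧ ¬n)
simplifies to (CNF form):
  ¬j ∧ (i ∨ ¬n)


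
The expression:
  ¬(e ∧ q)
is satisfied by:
  {e: False, q: False}
  {q: True, e: False}
  {e: True, q: False}


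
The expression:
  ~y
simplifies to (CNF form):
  ~y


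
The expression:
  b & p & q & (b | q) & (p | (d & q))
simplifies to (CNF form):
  b & p & q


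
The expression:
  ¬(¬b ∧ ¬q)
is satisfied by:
  {b: True, q: True}
  {b: True, q: False}
  {q: True, b: False}


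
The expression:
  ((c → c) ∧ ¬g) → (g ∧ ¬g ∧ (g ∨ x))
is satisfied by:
  {g: True}


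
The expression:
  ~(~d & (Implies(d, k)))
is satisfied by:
  {d: True}


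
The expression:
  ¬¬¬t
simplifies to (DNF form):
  ¬t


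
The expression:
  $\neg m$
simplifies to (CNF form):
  $\neg m$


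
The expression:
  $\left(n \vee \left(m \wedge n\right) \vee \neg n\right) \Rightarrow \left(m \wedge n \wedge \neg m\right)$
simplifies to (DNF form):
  $\text{False}$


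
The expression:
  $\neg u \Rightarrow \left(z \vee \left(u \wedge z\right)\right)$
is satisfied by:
  {z: True, u: True}
  {z: True, u: False}
  {u: True, z: False}


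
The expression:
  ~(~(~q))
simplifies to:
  ~q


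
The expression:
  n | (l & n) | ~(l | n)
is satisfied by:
  {n: True, l: False}
  {l: False, n: False}
  {l: True, n: True}


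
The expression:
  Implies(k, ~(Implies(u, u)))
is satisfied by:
  {k: False}


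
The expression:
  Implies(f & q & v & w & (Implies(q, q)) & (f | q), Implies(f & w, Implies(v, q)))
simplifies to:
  True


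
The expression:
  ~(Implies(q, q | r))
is never true.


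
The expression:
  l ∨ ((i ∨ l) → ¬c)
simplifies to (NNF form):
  l ∨ ¬c ∨ ¬i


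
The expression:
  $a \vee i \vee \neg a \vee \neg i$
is always true.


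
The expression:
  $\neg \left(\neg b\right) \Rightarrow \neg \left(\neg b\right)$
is always true.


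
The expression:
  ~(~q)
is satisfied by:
  {q: True}


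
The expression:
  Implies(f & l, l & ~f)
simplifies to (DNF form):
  ~f | ~l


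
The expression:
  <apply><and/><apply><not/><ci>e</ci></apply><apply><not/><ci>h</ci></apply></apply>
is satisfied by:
  {e: False, h: False}


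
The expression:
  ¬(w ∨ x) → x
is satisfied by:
  {x: True, w: True}
  {x: True, w: False}
  {w: True, x: False}


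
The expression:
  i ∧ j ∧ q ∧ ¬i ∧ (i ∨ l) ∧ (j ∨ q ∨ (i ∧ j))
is never true.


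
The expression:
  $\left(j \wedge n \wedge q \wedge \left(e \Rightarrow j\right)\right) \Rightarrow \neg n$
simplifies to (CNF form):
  $\neg j \vee \neg n \vee \neg q$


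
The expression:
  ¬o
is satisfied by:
  {o: False}


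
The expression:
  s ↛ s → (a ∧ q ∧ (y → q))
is always true.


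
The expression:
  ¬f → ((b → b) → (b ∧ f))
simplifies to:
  f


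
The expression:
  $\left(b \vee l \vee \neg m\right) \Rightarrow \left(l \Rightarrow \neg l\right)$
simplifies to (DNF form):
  $\neg l$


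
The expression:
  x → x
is always true.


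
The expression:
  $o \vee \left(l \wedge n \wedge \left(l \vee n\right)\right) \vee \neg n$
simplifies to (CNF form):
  $l \vee o \vee \neg n$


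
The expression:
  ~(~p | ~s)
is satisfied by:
  {p: True, s: True}


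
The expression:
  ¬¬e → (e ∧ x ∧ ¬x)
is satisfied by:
  {e: False}


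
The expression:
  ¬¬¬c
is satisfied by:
  {c: False}


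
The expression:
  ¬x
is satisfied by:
  {x: False}


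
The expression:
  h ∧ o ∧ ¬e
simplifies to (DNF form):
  h ∧ o ∧ ¬e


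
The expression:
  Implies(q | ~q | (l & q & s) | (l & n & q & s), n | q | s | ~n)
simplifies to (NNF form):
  True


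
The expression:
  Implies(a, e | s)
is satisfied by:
  {e: True, s: True, a: False}
  {e: True, s: False, a: False}
  {s: True, e: False, a: False}
  {e: False, s: False, a: False}
  {a: True, e: True, s: True}
  {a: True, e: True, s: False}
  {a: True, s: True, e: False}


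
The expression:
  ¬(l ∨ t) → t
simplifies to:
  l ∨ t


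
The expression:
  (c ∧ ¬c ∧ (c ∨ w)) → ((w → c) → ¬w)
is always true.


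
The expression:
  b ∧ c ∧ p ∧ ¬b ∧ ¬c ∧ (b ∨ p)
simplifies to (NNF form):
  False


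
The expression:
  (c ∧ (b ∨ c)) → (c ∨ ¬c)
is always true.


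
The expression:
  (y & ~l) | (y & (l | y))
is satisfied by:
  {y: True}


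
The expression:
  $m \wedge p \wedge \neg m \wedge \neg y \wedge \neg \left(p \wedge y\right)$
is never true.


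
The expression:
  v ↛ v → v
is always true.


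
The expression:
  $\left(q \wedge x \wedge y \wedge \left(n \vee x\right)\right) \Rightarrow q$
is always true.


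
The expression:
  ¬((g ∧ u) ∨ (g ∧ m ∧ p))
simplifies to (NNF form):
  (¬m ∧ ¬u) ∨ (¬p ∧ ¬u) ∨ ¬g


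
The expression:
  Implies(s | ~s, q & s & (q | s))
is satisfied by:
  {s: True, q: True}


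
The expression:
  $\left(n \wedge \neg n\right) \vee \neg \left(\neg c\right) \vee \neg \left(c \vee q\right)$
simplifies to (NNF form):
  $c \vee \neg q$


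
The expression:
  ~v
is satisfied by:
  {v: False}


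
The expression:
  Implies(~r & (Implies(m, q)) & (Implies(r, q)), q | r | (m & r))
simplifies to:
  m | q | r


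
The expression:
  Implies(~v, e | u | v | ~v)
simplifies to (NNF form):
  True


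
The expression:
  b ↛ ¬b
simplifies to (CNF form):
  b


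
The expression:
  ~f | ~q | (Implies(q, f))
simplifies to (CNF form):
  True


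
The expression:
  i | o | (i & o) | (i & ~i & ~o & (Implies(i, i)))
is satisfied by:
  {i: True, o: True}
  {i: True, o: False}
  {o: True, i: False}


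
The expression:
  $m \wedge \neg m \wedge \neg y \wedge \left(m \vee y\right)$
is never true.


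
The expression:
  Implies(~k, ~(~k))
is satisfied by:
  {k: True}


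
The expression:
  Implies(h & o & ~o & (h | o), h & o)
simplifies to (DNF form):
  True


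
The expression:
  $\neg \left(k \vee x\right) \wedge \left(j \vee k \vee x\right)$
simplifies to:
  $j \wedge \neg k \wedge \neg x$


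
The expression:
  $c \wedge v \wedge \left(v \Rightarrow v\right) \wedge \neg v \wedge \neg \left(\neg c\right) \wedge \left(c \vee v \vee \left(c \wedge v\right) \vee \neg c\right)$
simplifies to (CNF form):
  $\text{False}$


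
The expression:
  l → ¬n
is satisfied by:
  {l: False, n: False}
  {n: True, l: False}
  {l: True, n: False}


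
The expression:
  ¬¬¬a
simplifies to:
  ¬a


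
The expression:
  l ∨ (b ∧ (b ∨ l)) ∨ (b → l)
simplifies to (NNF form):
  True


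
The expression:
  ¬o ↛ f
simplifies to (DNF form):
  f ∨ ¬o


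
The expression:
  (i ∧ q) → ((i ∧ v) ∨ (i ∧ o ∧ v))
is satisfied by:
  {v: True, i: False, q: False}
  {v: False, i: False, q: False}
  {q: True, v: True, i: False}
  {q: True, v: False, i: False}
  {i: True, v: True, q: False}
  {i: True, v: False, q: False}
  {i: True, q: True, v: True}


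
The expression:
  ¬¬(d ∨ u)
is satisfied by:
  {d: True, u: True}
  {d: True, u: False}
  {u: True, d: False}


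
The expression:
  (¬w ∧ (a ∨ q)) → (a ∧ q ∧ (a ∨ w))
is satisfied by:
  {w: True, q: False, a: False}
  {a: True, w: True, q: False}
  {q: True, w: True, a: False}
  {a: True, q: True, w: True}
  {a: False, w: False, q: False}
  {a: True, q: True, w: False}


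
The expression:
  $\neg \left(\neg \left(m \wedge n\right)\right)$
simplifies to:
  $m \wedge n$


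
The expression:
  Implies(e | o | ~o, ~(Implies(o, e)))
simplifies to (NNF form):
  o & ~e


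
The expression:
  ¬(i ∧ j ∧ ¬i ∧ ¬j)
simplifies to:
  True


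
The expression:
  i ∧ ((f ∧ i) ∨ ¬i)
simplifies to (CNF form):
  f ∧ i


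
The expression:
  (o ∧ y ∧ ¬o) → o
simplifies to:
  True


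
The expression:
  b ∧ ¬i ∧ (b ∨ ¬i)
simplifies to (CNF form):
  b ∧ ¬i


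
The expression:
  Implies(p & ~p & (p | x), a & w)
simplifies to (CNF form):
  True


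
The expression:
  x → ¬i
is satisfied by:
  {x: False, i: False}
  {i: True, x: False}
  {x: True, i: False}


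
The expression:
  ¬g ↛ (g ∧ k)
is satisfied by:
  {g: False}


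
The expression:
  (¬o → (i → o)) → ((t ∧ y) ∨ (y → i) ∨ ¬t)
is always true.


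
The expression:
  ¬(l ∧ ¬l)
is always true.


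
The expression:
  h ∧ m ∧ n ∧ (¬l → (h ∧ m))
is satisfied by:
  {h: True, m: True, n: True}


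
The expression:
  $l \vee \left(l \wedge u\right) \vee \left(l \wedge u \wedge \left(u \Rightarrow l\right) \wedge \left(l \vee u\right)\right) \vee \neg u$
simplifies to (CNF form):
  $l \vee \neg u$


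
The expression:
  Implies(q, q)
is always true.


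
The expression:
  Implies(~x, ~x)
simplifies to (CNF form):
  True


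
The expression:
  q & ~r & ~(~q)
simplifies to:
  q & ~r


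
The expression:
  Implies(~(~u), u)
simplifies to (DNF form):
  True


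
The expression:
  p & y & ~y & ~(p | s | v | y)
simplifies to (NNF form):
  False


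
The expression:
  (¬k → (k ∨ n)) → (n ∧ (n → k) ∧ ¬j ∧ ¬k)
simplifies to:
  ¬k ∧ ¬n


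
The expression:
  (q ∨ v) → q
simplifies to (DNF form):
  q ∨ ¬v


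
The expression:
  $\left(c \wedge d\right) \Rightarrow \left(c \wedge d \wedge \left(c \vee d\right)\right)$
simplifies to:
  $\text{True}$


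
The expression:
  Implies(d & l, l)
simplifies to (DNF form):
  True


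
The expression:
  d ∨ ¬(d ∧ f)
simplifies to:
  True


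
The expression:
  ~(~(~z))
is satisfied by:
  {z: False}


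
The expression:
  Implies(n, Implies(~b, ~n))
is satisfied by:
  {b: True, n: False}
  {n: False, b: False}
  {n: True, b: True}


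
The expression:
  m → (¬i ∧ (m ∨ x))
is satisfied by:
  {m: False, i: False}
  {i: True, m: False}
  {m: True, i: False}


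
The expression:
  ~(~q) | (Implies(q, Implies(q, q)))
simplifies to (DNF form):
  True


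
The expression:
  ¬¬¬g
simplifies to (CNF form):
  ¬g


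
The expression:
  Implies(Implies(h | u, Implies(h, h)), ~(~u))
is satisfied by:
  {u: True}


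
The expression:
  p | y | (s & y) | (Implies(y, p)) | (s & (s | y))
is always true.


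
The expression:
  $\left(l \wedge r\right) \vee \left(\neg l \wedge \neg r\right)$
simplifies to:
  $\left(l \wedge r\right) \vee \left(\neg l \wedge \neg r\right)$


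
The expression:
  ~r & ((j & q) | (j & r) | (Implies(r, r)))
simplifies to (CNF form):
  ~r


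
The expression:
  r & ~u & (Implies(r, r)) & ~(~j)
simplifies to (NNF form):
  j & r & ~u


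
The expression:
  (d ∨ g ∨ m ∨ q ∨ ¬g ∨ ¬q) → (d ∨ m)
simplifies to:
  d ∨ m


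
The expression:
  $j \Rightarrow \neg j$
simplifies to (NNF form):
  $\neg j$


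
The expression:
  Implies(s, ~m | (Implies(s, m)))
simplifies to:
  True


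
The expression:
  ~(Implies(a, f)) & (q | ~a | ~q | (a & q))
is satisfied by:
  {a: True, f: False}


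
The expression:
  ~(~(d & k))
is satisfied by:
  {d: True, k: True}


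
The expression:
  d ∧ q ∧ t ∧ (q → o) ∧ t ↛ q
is never true.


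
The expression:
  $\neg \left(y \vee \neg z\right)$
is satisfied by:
  {z: True, y: False}


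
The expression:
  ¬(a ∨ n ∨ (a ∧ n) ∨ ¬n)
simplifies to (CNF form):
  False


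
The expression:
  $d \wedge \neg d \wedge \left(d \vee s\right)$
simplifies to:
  $\text{False}$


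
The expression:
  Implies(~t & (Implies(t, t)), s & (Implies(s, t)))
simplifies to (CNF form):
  t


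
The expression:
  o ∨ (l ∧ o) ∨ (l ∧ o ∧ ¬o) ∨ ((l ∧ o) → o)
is always true.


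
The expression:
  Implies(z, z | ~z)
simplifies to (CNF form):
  True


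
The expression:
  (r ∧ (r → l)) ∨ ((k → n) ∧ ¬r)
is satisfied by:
  {n: True, l: True, k: False, r: False}
  {n: True, l: False, k: False, r: False}
  {l: True, n: False, k: False, r: False}
  {n: False, l: False, k: False, r: False}
  {n: True, k: True, l: True, r: False}
  {n: True, k: True, l: False, r: False}
  {r: True, n: True, k: False, l: True}
  {r: True, k: False, l: True, n: False}
  {r: True, n: True, k: True, l: True}
  {r: True, k: True, l: True, n: False}


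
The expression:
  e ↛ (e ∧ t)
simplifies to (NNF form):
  e ∧ ¬t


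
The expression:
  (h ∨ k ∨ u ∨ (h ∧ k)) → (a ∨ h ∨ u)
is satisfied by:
  {h: True, a: True, u: True, k: False}
  {h: True, a: True, k: False, u: False}
  {h: True, u: True, k: False, a: False}
  {h: True, k: False, u: False, a: False}
  {a: True, u: True, k: False, h: False}
  {a: True, k: False, u: False, h: False}
  {u: True, a: False, k: False, h: False}
  {a: False, k: False, u: False, h: False}
  {a: True, h: True, k: True, u: True}
  {a: True, h: True, k: True, u: False}
  {h: True, k: True, u: True, a: False}
  {h: True, k: True, a: False, u: False}
  {u: True, k: True, a: True, h: False}
  {k: True, a: True, h: False, u: False}
  {k: True, u: True, h: False, a: False}


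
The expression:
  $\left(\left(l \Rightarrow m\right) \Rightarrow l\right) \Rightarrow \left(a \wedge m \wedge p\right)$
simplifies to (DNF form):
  $\left(a \wedge m \wedge p\right) \vee \neg l$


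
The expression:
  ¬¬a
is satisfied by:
  {a: True}


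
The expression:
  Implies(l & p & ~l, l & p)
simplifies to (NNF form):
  True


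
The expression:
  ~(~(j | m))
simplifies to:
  j | m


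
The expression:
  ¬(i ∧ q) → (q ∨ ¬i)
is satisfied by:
  {q: True, i: False}
  {i: False, q: False}
  {i: True, q: True}


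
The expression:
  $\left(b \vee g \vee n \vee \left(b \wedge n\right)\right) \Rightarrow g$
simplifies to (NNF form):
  $g \vee \left(\neg b \wedge \neg n\right)$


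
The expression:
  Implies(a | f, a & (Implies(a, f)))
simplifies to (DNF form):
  (a & f) | (~a & ~f)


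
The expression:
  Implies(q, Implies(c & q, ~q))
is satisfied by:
  {c: False, q: False}
  {q: True, c: False}
  {c: True, q: False}


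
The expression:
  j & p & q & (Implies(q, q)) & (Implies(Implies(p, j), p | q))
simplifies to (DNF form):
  j & p & q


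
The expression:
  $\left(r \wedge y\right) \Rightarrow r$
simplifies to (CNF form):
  $\text{True}$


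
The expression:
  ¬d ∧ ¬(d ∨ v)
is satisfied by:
  {d: False, v: False}


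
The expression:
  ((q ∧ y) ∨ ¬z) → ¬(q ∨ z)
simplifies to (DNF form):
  (z ∧ ¬y) ∨ ¬q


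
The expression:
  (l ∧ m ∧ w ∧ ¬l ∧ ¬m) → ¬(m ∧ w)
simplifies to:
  True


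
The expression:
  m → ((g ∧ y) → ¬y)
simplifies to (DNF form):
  ¬g ∨ ¬m ∨ ¬y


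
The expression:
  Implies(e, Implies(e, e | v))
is always true.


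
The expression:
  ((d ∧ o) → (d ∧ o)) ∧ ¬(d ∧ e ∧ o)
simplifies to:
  ¬d ∨ ¬e ∨ ¬o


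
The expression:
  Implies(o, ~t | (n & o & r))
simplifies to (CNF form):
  (n | ~o | ~t) & (r | ~o | ~t)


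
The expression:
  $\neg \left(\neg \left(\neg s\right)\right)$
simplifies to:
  $\neg s$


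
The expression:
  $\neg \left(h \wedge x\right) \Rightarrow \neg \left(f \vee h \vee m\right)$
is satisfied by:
  {h: True, x: True, m: False, f: False}
  {f: True, h: True, x: True, m: False}
  {h: True, x: True, m: True, f: False}
  {f: True, h: True, x: True, m: True}
  {x: True, f: False, m: False, h: False}
  {f: False, m: False, x: False, h: False}


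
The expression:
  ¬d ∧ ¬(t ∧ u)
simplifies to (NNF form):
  ¬d ∧ (¬t ∨ ¬u)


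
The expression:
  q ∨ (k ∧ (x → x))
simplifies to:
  k ∨ q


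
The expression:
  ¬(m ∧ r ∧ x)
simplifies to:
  ¬m ∨ ¬r ∨ ¬x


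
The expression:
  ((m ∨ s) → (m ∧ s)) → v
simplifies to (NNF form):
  v ∨ (m ∧ ¬s) ∨ (s ∧ ¬m)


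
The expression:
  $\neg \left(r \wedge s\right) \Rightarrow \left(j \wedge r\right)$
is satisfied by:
  {r: True, s: True, j: True}
  {r: True, s: True, j: False}
  {r: True, j: True, s: False}


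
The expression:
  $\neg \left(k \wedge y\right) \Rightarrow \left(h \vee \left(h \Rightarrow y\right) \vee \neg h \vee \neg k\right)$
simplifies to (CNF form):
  $\text{True}$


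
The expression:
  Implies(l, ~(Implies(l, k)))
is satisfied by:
  {l: False, k: False}
  {k: True, l: False}
  {l: True, k: False}


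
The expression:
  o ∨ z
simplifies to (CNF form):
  o ∨ z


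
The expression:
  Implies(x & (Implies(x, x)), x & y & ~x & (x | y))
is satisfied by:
  {x: False}


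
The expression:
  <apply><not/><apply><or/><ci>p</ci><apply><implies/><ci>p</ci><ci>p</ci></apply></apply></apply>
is never true.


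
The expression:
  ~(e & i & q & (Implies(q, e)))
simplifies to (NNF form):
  ~e | ~i | ~q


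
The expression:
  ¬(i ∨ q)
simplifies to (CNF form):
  ¬i ∧ ¬q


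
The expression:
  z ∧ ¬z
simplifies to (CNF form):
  False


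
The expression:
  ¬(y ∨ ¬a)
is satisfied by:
  {a: True, y: False}


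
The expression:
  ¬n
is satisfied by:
  {n: False}


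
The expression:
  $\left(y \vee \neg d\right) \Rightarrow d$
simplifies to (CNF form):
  $d$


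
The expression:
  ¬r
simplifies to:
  ¬r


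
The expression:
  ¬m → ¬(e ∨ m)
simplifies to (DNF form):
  m ∨ ¬e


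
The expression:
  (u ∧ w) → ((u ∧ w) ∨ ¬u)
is always true.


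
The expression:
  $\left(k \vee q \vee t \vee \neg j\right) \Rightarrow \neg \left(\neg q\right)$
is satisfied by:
  {q: True, j: True, t: False, k: False}
  {q: True, t: False, k: False, j: False}
  {q: True, j: True, k: True, t: False}
  {q: True, k: True, t: False, j: False}
  {q: True, j: True, t: True, k: False}
  {q: True, t: True, k: False, j: False}
  {q: True, j: True, k: True, t: True}
  {q: True, k: True, t: True, j: False}
  {j: True, t: False, k: False, q: False}


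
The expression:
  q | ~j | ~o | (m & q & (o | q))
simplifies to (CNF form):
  q | ~j | ~o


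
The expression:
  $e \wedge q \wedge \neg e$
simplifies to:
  $\text{False}$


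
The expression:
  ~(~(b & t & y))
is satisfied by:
  {t: True, b: True, y: True}


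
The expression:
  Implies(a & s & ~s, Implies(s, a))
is always true.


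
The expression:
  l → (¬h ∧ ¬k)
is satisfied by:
  {k: False, l: False, h: False}
  {h: True, k: False, l: False}
  {k: True, h: False, l: False}
  {h: True, k: True, l: False}
  {l: True, h: False, k: False}


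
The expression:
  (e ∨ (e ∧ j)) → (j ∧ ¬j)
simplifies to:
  ¬e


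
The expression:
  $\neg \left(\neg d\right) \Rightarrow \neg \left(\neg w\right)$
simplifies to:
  $w \vee \neg d$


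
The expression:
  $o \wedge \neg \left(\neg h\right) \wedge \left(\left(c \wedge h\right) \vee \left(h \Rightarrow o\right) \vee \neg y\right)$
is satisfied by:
  {h: True, o: True}


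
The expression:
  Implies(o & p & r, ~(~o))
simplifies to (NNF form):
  True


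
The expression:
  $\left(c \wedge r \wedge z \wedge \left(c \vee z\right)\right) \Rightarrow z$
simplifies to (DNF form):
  $\text{True}$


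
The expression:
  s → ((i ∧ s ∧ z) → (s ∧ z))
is always true.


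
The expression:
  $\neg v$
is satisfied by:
  {v: False}


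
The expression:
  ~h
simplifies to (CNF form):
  ~h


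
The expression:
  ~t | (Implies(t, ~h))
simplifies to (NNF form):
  ~h | ~t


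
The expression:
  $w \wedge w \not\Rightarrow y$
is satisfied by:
  {w: True, y: False}


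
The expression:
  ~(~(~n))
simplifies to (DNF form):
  ~n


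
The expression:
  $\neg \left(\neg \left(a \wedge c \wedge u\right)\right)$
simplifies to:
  $a \wedge c \wedge u$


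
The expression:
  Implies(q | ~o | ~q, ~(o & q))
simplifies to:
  ~o | ~q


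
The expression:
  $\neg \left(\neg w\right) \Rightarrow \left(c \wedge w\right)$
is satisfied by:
  {c: True, w: False}
  {w: False, c: False}
  {w: True, c: True}


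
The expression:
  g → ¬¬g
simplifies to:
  True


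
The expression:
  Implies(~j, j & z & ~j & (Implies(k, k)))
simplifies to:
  j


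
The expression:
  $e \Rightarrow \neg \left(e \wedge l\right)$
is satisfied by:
  {l: False, e: False}
  {e: True, l: False}
  {l: True, e: False}


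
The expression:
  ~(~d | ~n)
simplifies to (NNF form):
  d & n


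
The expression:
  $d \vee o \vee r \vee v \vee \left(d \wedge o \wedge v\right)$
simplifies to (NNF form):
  $d \vee o \vee r \vee v$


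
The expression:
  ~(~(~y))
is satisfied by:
  {y: False}


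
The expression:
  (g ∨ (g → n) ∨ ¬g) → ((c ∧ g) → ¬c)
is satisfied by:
  {g: False, c: False}
  {c: True, g: False}
  {g: True, c: False}


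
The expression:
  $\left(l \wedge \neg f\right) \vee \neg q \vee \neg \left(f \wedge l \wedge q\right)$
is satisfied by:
  {l: False, q: False, f: False}
  {f: True, l: False, q: False}
  {q: True, l: False, f: False}
  {f: True, q: True, l: False}
  {l: True, f: False, q: False}
  {f: True, l: True, q: False}
  {q: True, l: True, f: False}


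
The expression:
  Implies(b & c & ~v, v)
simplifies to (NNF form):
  v | ~b | ~c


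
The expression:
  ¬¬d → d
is always true.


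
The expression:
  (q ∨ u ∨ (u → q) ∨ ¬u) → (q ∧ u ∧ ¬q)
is never true.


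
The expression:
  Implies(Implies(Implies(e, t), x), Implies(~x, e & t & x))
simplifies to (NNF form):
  t | x | ~e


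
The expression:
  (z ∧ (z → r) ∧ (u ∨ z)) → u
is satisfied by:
  {u: True, z: False, r: False}
  {u: False, z: False, r: False}
  {r: True, u: True, z: False}
  {r: True, u: False, z: False}
  {z: True, u: True, r: False}
  {z: True, u: False, r: False}
  {z: True, r: True, u: True}


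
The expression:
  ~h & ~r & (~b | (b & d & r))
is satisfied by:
  {r: False, h: False, b: False}


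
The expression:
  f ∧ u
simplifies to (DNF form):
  f ∧ u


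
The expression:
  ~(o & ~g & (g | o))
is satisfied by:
  {g: True, o: False}
  {o: False, g: False}
  {o: True, g: True}


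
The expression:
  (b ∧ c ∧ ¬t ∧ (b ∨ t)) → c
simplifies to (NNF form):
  True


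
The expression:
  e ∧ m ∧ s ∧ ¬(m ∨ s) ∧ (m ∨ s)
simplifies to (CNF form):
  False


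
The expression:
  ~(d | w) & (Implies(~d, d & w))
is never true.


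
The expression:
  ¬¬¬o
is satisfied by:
  {o: False}


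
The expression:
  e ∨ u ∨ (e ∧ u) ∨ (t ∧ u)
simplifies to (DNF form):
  e ∨ u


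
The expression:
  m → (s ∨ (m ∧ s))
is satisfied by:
  {s: True, m: False}
  {m: False, s: False}
  {m: True, s: True}


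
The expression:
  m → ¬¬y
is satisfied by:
  {y: True, m: False}
  {m: False, y: False}
  {m: True, y: True}


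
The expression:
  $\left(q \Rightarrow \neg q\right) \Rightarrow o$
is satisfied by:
  {q: True, o: True}
  {q: True, o: False}
  {o: True, q: False}


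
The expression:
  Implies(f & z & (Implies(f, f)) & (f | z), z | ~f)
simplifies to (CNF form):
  True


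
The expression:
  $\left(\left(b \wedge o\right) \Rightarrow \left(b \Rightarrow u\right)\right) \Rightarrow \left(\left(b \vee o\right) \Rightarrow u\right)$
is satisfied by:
  {u: True, o: False, b: False}
  {b: True, u: True, o: False}
  {u: True, o: True, b: False}
  {b: True, u: True, o: True}
  {b: False, o: False, u: False}
  {b: True, o: True, u: False}


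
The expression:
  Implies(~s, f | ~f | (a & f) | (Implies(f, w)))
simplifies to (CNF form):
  True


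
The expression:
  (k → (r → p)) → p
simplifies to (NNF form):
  p ∨ (k ∧ r)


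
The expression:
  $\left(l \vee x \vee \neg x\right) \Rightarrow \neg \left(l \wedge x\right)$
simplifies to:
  $\neg l \vee \neg x$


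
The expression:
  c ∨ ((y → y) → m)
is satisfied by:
  {c: True, m: True}
  {c: True, m: False}
  {m: True, c: False}


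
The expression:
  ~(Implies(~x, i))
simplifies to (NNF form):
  ~i & ~x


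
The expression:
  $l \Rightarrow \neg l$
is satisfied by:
  {l: False}


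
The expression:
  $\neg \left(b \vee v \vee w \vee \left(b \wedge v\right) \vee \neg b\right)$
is never true.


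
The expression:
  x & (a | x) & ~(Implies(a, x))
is never true.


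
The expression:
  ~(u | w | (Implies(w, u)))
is never true.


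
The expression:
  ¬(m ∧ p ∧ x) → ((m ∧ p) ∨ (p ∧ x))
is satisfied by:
  {x: True, m: True, p: True}
  {x: True, p: True, m: False}
  {m: True, p: True, x: False}


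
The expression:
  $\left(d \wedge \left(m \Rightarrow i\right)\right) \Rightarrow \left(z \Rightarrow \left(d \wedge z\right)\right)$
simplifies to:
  $\text{True}$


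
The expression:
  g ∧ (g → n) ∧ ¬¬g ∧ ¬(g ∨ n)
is never true.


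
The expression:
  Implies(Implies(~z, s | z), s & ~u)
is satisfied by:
  {z: False, u: False, s: False}
  {s: True, z: False, u: False}
  {u: True, z: False, s: False}
  {s: True, z: True, u: False}


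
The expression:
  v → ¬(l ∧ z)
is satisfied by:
  {l: False, v: False, z: False}
  {z: True, l: False, v: False}
  {v: True, l: False, z: False}
  {z: True, v: True, l: False}
  {l: True, z: False, v: False}
  {z: True, l: True, v: False}
  {v: True, l: True, z: False}


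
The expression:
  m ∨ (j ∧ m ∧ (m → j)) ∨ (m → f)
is always true.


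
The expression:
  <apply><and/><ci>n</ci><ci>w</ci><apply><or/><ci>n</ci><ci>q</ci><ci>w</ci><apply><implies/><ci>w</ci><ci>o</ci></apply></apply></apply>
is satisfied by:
  {w: True, n: True}


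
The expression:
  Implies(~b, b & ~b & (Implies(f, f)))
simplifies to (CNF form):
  b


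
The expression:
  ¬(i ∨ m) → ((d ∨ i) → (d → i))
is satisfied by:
  {i: True, m: True, d: False}
  {i: True, m: False, d: False}
  {m: True, i: False, d: False}
  {i: False, m: False, d: False}
  {i: True, d: True, m: True}
  {i: True, d: True, m: False}
  {d: True, m: True, i: False}


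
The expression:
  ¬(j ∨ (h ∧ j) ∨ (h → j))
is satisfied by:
  {h: True, j: False}


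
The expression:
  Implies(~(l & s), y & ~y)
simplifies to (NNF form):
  l & s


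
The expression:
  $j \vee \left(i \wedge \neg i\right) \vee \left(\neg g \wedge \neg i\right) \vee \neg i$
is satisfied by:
  {j: True, i: False}
  {i: False, j: False}
  {i: True, j: True}


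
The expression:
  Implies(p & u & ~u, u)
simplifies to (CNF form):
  True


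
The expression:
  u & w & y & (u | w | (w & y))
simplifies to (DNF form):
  u & w & y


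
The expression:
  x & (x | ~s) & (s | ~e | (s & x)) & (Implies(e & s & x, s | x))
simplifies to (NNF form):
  x & (s | ~e)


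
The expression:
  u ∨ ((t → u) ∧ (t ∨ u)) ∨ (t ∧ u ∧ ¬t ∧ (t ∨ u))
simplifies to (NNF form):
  u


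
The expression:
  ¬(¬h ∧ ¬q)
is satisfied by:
  {q: True, h: True}
  {q: True, h: False}
  {h: True, q: False}


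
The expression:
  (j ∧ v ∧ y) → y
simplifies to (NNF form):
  True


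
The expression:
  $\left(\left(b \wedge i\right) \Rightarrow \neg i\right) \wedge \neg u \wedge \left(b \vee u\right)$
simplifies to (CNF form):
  $b \wedge \neg i \wedge \neg u$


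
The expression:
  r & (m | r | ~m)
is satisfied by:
  {r: True}


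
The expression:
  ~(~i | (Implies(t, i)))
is never true.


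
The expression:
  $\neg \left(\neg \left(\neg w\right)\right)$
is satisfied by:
  {w: False}


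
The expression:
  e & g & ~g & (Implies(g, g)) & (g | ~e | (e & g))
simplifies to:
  False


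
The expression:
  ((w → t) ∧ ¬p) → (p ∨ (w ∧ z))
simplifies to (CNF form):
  (p ∨ w) ∧ (p ∨ w ∨ z) ∧ (p ∨ w ∨ ¬t) ∧ (p ∨ z ∨ ¬t)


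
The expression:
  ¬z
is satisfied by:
  {z: False}


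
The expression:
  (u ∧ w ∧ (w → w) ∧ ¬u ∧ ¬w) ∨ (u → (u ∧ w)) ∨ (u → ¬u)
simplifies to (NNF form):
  w ∨ ¬u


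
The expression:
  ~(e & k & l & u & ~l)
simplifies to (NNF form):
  True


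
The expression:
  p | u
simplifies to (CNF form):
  p | u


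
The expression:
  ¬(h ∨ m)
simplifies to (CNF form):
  ¬h ∧ ¬m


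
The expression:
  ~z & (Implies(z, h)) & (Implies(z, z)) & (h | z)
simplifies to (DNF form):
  h & ~z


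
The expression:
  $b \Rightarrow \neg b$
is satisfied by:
  {b: False}


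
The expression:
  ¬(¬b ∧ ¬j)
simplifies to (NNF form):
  b ∨ j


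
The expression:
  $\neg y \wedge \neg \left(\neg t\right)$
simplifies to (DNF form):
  $t \wedge \neg y$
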